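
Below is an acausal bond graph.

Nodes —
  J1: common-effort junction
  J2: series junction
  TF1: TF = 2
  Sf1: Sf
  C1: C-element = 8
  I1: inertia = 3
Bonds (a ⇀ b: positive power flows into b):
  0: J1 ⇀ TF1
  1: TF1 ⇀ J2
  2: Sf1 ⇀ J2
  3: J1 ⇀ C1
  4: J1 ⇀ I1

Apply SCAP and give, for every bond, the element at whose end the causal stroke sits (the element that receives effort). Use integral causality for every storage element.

β0 stroke at TF1
β1 stroke at J2
β2 stroke at Sf1
β3 stroke at J1
β4 stroke at I1

b2 stroke→Sf1  (Sf1: flow source, stroke at near end)
b1 stroke→J2  (J2 flow already set via bond 2)
b0 stroke→TF1  (TF TF1: opposite of bond 1)
b3 stroke→J1  (C1 integral (e out))
b4 stroke→I1  (common-e at J1 fixed by 3)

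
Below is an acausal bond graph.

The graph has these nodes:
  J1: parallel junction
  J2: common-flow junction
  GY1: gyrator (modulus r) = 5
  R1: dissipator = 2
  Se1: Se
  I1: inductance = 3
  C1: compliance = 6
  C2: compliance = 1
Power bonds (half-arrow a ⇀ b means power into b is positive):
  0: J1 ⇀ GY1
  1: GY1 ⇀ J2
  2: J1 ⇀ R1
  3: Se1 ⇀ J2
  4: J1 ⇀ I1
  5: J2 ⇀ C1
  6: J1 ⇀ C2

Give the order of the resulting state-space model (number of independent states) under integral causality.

b3 stroke at J2  (Se1 fixes effort; stroke away)
b4 stroke at I1  (I1: I, integral causality)
b5 stroke at J2  (prefer integral on C1)
b1 stroke at GY1  (J2: last free bond brings flow in)
b0 stroke at GY1  (through GY1, causality inverts; strokes same side of GY1)
b6 stroke at J1  (prefer integral on C2)
b2 stroke at R1  (J1 effort already set via bond 6)

3  (C1, C2, I1 all integral)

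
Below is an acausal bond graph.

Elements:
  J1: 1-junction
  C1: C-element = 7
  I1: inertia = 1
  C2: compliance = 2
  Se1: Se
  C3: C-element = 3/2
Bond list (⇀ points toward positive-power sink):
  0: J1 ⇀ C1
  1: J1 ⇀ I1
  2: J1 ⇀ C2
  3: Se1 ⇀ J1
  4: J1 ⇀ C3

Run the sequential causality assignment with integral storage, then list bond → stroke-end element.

bond 3 stroke at J1  (Se1 fixes effort; stroke away)
bond 0 stroke at J1  (C1 integral (e out))
bond 1 stroke at I1  (I1: I, integral causality)
bond 2 stroke at J1  (J1 flow already set via bond 1)
bond 4 stroke at J1  (common-f at J1 fixed by 1)

bond 0 |J1
bond 1 |I1
bond 2 |J1
bond 3 |J1
bond 4 |J1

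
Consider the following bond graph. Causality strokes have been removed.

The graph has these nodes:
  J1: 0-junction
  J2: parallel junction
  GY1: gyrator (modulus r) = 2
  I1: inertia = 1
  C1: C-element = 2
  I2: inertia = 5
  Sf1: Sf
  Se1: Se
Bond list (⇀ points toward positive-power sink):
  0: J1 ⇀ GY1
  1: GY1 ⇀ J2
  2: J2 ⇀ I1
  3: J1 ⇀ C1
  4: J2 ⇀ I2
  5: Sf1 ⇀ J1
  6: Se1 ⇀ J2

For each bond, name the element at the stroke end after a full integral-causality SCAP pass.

bond 0 stroke at GY1
bond 1 stroke at GY1
bond 2 stroke at I1
bond 3 stroke at J1
bond 4 stroke at I2
bond 5 stroke at Sf1
bond 6 stroke at J2

b5 stroke→Sf1  (source Sf1 imposes f)
b6 stroke→J2  (Se1: effort source, stroke at far end)
b1 stroke→GY1  (J2 effort already set via bond 6)
b2 stroke→I1  (0-jn J2 has e-setter on 6)
b4 stroke→I2  (J2 effort already set via bond 6)
b0 stroke→GY1  (GY1 both-in/both-out from 1)
b3 stroke→J1  (only one effort-in slot at J1)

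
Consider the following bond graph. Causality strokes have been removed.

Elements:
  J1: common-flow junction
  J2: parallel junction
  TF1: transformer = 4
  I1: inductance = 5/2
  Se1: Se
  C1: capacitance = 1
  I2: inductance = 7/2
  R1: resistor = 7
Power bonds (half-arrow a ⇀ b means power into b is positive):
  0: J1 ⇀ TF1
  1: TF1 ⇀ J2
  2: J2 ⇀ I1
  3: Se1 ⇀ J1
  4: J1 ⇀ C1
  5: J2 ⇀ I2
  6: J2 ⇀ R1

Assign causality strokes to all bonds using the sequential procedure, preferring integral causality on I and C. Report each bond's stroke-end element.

b0 →TF1
b1 →J2
b2 →I1
b3 →J1
b4 →J1
b5 →I2
b6 →R1

b3 →J1  (source Se1 imposes e)
b2 →I1  (I1 outputs flow p/I1)
b4 →J1  (C1 integral (e out))
b0 →TF1  (closing 1-jn rule on J1)
b1 →J2  (TF1: transformer flips bond 0)
b5 →I2  (J2 effort already set via bond 1)
b6 →R1  (0-jn J2 has e-setter on 1)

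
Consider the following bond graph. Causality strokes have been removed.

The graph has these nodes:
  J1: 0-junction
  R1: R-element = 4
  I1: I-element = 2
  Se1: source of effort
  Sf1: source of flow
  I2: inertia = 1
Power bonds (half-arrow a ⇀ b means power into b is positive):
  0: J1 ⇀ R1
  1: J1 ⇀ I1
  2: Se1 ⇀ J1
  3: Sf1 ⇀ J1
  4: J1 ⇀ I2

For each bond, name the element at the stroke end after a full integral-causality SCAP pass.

b2 stroke→J1  (Se1 fixes effort; stroke away)
b3 stroke→Sf1  (Sf1 fixes flow; stroke at Sf1)
b0 stroke→R1  (J1 effort already set via bond 2)
b1 stroke→I1  (0-jn J1 has e-setter on 2)
b4 stroke→I2  (common-e at J1 fixed by 2)

bond 0 stroke at R1
bond 1 stroke at I1
bond 2 stroke at J1
bond 3 stroke at Sf1
bond 4 stroke at I2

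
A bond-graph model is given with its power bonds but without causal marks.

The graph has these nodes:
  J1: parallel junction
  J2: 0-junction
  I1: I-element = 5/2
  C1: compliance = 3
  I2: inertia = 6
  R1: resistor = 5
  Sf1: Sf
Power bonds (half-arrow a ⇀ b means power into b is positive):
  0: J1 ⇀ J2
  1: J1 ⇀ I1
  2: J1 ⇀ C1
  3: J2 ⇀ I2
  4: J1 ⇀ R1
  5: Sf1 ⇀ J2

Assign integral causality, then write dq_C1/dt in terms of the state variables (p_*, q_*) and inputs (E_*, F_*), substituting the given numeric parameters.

b5 →Sf1  (Sf1 (Sf) sets flow on bond)
b1 →I1  (I1 integral (f out))
b2 →J1  (C1 outputs effort q/C1)
b0 →J2  (common-e at J1 fixed by 2)
b4 →R1  (0-jn J1 has e-setter on 2)
b3 →I2  (J2: bond 0 brought effort, rest push out)

dq_C1/dt = F_Sf1 - 2*p_I1/5 - p_I2/6 - q_C1/15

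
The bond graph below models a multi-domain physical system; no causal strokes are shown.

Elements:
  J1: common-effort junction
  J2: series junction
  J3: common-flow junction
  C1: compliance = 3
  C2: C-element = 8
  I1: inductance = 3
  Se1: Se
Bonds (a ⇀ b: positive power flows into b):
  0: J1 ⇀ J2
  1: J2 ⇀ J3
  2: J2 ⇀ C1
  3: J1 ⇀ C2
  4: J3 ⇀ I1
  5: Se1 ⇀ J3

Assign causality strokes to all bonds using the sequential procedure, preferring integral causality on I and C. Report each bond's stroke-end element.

β5 stroke at J3  (Se1 fixes effort; stroke away)
β2 stroke at J2  (C1 integral (e out))
β3 stroke at J1  (C2: C, integral causality)
β0 stroke at J2  (J1 effort already set via bond 3)
β1 stroke at J3  (J2: last free bond brings flow in)
β4 stroke at I1  (J3: last free bond brings flow in)

bond 0 →J2
bond 1 →J3
bond 2 →J2
bond 3 →J1
bond 4 →I1
bond 5 →J3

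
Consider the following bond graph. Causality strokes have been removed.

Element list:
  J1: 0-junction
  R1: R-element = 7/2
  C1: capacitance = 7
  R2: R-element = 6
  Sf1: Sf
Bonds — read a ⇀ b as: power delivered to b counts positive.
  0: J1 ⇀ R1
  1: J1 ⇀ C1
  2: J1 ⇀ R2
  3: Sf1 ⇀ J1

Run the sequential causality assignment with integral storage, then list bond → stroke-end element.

b0 →R1
b1 →J1
b2 →R2
b3 →Sf1

bond 3 →Sf1  (Sf1 (Sf) sets flow on bond)
bond 1 →J1  (C1 integral (e out))
bond 0 →R1  (0-jn J1 has e-setter on 1)
bond 2 →R2  (common-e at J1 fixed by 1)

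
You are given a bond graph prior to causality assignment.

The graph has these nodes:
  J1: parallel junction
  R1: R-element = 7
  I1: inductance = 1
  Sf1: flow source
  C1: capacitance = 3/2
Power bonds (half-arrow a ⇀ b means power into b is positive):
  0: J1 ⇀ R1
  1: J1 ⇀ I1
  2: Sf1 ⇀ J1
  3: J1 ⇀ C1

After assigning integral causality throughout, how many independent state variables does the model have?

#2 |Sf1  (Sf1 fixes flow; stroke at Sf1)
#1 |I1  (prefer integral on I1)
#3 |J1  (C1 integral (e out))
#0 |R1  (common-e at J1 fixed by 3)

2  (C1, I1 all integral)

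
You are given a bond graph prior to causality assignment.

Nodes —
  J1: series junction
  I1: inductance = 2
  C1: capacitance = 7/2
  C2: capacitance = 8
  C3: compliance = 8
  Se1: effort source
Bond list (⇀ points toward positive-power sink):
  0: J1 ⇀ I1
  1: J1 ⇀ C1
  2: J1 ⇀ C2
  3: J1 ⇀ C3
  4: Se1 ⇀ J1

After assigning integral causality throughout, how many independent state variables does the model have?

4  (C1, C2, C3, I1 all integral)

bond 4 stroke at J1  (Se1 (Se) sets effort on bond)
bond 0 stroke at I1  (I1: I, integral causality)
bond 1 stroke at J1  (J1: bond 0 brought flow, rest push out)
bond 2 stroke at J1  (1-jn J1 has f-setter on 0)
bond 3 stroke at J1  (common-f at J1 fixed by 0)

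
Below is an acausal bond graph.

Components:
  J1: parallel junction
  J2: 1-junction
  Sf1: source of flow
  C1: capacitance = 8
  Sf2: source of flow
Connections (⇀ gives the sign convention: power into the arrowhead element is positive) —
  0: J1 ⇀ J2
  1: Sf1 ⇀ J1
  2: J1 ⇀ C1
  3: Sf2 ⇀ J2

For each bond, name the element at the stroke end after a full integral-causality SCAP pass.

bond 1 stroke→Sf1  (Sf1 (Sf) sets flow on bond)
bond 3 stroke→Sf2  (Sf2 (Sf) sets flow on bond)
bond 0 stroke→J2  (J2: bond 3 brought flow, rest push out)
bond 2 stroke→J1  (only one effort-in slot at J1)

β0 stroke at J2
β1 stroke at Sf1
β2 stroke at J1
β3 stroke at Sf2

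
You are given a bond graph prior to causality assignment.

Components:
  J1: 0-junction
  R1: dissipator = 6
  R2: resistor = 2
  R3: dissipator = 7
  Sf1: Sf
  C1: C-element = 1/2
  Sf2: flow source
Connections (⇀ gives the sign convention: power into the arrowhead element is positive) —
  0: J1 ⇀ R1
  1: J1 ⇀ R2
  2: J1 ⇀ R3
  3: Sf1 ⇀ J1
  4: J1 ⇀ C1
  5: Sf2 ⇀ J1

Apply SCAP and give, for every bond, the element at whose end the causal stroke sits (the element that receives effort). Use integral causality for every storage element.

b0 |R1
b1 |R2
b2 |R3
b3 |Sf1
b4 |J1
b5 |Sf2

bond 3 →Sf1  (Sf1 fixes flow; stroke at Sf1)
bond 5 →Sf2  (source Sf2 imposes f)
bond 4 →J1  (prefer integral on C1)
bond 0 →R1  (0-jn J1 has e-setter on 4)
bond 1 →R2  (J1: bond 4 brought effort, rest push out)
bond 2 →R3  (J1: bond 4 brought effort, rest push out)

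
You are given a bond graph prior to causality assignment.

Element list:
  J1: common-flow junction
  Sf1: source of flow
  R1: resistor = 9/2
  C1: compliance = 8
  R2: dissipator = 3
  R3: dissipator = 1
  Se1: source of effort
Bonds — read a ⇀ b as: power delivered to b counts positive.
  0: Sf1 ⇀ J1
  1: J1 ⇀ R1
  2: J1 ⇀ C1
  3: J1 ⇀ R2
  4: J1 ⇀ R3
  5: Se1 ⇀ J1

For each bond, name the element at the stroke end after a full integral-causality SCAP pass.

β0 stroke at Sf1  (source Sf1 imposes f)
β5 stroke at J1  (Se1 fixes effort; stroke away)
β1 stroke at J1  (1-jn J1 has f-setter on 0)
β2 stroke at J1  (common-f at J1 fixed by 0)
β3 stroke at J1  (J1 flow already set via bond 0)
β4 stroke at J1  (common-f at J1 fixed by 0)

b0 stroke→Sf1
b1 stroke→J1
b2 stroke→J1
b3 stroke→J1
b4 stroke→J1
b5 stroke→J1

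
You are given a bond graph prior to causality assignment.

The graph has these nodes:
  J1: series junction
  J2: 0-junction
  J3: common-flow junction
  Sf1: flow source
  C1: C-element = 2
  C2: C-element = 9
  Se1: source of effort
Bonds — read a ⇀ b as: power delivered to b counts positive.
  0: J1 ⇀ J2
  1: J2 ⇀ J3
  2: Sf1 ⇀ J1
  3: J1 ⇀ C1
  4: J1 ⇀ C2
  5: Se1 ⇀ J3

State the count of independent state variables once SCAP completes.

bond 2 stroke→Sf1  (Sf1: flow source, stroke at near end)
bond 5 stroke→J3  (Se1 fixes effort; stroke away)
bond 0 stroke→J1  (J1 flow already set via bond 2)
bond 3 stroke→J1  (1-jn J1 has f-setter on 2)
bond 4 stroke→J1  (common-f at J1 fixed by 2)
bond 1 stroke→J2  (only one effort-in slot at J2)

2  (C1, C2 all integral)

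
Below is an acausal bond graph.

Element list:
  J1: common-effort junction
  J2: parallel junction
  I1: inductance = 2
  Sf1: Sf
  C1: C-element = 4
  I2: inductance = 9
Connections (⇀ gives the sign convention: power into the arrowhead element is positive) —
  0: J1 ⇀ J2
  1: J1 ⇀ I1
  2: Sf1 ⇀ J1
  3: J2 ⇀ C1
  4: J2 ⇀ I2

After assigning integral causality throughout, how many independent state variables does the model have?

3  (C1, I1, I2 all integral)

b2 →Sf1  (source Sf1 imposes f)
b1 →I1  (I1 integral (f out))
b0 →J1  (J1 needs exactly one e-in)
b3 →J2  (C1: C, integral causality)
b4 →I2  (J2: bond 3 brought effort, rest push out)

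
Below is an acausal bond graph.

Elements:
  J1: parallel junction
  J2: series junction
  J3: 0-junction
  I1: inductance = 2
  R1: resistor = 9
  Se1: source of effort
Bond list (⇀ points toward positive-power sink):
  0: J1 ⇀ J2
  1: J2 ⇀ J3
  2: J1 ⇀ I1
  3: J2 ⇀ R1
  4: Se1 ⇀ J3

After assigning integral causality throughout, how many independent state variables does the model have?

β4 stroke at J3  (Se1 fixes effort; stroke away)
β1 stroke at J2  (0-jn J3 has e-setter on 4)
β2 stroke at I1  (I1: I, integral causality)
β0 stroke at J1  (only one effort-in slot at J1)
β3 stroke at J2  (J2 flow already set via bond 0)

1  (I1 all integral)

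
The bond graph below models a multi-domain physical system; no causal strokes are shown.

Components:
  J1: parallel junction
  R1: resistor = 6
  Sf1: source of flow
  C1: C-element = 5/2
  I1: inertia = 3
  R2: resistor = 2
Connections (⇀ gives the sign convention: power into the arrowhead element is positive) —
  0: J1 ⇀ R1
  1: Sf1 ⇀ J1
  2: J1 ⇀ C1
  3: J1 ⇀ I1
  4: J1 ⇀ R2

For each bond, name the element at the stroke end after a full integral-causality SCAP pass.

β1 |Sf1  (Sf1 fixes flow; stroke at Sf1)
β2 |J1  (C1 outputs effort q/C1)
β0 |R1  (J1: bond 2 brought effort, rest push out)
β3 |I1  (J1 effort already set via bond 2)
β4 |R2  (0-jn J1 has e-setter on 2)

#0 stroke at R1
#1 stroke at Sf1
#2 stroke at J1
#3 stroke at I1
#4 stroke at R2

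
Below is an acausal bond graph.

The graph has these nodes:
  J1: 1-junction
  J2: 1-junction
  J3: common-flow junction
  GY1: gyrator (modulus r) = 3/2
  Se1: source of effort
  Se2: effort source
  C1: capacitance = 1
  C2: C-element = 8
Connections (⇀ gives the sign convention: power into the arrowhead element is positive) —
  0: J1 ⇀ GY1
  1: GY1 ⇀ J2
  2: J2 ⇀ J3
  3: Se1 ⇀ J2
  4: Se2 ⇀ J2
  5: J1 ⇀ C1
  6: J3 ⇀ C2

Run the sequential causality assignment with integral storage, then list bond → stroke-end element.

β3 stroke at J2  (Se1 (Se) sets effort on bond)
β4 stroke at J2  (Se2 fixes effort; stroke away)
β5 stroke at J1  (prefer integral on C1)
β0 stroke at GY1  (J1 needs exactly one f-in)
β1 stroke at GY1  (GY GY1: same side as bond 0)
β2 stroke at J2  (common-f at J2 fixed by 1)
β6 stroke at J3  (1-jn J3 has f-setter on 2)

#0 stroke at GY1
#1 stroke at GY1
#2 stroke at J2
#3 stroke at J2
#4 stroke at J2
#5 stroke at J1
#6 stroke at J3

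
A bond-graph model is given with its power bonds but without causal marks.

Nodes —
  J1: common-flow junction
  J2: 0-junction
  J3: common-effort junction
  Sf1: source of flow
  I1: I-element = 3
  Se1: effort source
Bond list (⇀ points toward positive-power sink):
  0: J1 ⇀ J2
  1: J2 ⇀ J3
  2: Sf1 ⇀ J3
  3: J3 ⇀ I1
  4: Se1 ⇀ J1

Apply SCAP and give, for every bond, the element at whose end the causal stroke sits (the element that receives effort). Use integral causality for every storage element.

#0 →J2
#1 →J3
#2 →Sf1
#3 →I1
#4 →J1

β2 stroke at Sf1  (source Sf1 imposes f)
β4 stroke at J1  (Se1: effort source, stroke at far end)
β0 stroke at J2  (J1 needs exactly one f-in)
β1 stroke at J3  (J2 effort already set via bond 0)
β3 stroke at I1  (J3 effort already set via bond 1)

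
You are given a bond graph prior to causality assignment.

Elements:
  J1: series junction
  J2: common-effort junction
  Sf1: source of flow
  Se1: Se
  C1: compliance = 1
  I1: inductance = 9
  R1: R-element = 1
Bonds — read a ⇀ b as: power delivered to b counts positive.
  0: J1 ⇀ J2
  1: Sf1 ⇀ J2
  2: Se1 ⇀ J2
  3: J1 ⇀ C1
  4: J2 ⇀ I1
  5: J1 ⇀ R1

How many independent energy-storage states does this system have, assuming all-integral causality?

2  (C1, I1 all integral)

β1 →Sf1  (Sf1 (Sf) sets flow on bond)
β2 →J2  (Se1: effort source, stroke at far end)
β0 →J1  (J2 effort already set via bond 2)
β4 →I1  (J2 effort already set via bond 2)
β3 →J1  (C1 integral (e out))
β5 →R1  (closing 1-jn rule on J1)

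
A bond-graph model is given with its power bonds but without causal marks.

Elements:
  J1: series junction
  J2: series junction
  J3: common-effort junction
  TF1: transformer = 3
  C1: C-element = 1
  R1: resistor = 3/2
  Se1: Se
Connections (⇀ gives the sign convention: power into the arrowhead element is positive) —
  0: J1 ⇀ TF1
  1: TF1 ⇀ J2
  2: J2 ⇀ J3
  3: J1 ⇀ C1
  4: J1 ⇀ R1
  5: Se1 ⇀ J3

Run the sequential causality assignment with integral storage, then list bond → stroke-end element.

β5 |J3  (Se1: effort source, stroke at far end)
β2 |J2  (0-jn J3 has e-setter on 5)
β1 |TF1  (closing 1-jn rule on J2)
β0 |J1  (TF1 one-in-one-out from 1)
β3 |J1  (C1 integral (e out))
β4 |R1  (J1 needs exactly one f-in)

bond 0 stroke at J1
bond 1 stroke at TF1
bond 2 stroke at J2
bond 3 stroke at J1
bond 4 stroke at R1
bond 5 stroke at J3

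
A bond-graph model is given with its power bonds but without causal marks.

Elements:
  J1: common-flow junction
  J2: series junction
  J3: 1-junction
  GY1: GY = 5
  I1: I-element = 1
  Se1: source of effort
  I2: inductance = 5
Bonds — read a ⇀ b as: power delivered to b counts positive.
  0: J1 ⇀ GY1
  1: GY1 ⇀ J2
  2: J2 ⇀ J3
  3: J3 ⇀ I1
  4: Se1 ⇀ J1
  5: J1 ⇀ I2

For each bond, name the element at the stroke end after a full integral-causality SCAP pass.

β4 |J1  (Se1 fixes effort; stroke away)
β3 |I1  (I1 integral (f out))
β2 |J3  (J3 flow already set via bond 3)
β1 |J2  (1-jn J2 has f-setter on 2)
β0 |J1  (GY GY1: same side as bond 1)
β5 |I2  (J1: last free bond brings flow in)

β0 stroke at J1
β1 stroke at J2
β2 stroke at J3
β3 stroke at I1
β4 stroke at J1
β5 stroke at I2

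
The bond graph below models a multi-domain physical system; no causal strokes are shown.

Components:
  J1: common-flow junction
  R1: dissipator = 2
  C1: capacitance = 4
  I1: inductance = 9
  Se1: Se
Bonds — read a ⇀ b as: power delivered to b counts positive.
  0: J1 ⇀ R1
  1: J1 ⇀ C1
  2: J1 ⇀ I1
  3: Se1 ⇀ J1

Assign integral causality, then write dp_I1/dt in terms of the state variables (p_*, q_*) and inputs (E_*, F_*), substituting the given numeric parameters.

b3 stroke at J1  (Se1 fixes effort; stroke away)
b1 stroke at J1  (C1 integral (e out))
b2 stroke at I1  (prefer integral on I1)
b0 stroke at J1  (common-f at J1 fixed by 2)

dp_I1/dt = E_Se1 - 2*p_I1/9 - q_C1/4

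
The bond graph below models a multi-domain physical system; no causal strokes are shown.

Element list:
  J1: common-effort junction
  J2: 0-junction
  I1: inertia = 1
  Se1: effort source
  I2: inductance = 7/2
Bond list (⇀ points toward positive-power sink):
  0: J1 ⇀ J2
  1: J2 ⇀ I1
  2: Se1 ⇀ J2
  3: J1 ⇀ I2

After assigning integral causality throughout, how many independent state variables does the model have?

2  (I1, I2 all integral)

bond 2 stroke at J2  (Se1 (Se) sets effort on bond)
bond 0 stroke at J1  (J2 effort already set via bond 2)
bond 1 stroke at I1  (J2 effort already set via bond 2)
bond 3 stroke at I2  (0-jn J1 has e-setter on 0)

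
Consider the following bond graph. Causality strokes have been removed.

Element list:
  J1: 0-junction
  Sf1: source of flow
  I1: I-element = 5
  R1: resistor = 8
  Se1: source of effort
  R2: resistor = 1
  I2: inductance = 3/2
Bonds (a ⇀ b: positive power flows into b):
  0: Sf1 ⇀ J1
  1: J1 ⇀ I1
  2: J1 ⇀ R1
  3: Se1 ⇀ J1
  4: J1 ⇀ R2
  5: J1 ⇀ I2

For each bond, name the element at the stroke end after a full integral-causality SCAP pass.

#0 |Sf1  (source Sf1 imposes f)
#3 |J1  (source Se1 imposes e)
#1 |I1  (common-e at J1 fixed by 3)
#2 |R1  (0-jn J1 has e-setter on 3)
#4 |R2  (common-e at J1 fixed by 3)
#5 |I2  (common-e at J1 fixed by 3)

#0 stroke→Sf1
#1 stroke→I1
#2 stroke→R1
#3 stroke→J1
#4 stroke→R2
#5 stroke→I2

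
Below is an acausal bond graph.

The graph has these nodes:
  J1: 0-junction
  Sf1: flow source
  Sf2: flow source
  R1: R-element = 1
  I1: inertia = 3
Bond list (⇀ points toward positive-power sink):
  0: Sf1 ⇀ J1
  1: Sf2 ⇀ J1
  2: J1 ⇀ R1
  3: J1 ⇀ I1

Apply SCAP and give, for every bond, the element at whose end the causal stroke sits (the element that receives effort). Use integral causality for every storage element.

#0 |Sf1  (Sf1: flow source, stroke at near end)
#1 |Sf2  (source Sf2 imposes f)
#3 |I1  (prefer integral on I1)
#2 |J1  (J1: last free bond brings effort in)

b0 →Sf1
b1 →Sf2
b2 →J1
b3 →I1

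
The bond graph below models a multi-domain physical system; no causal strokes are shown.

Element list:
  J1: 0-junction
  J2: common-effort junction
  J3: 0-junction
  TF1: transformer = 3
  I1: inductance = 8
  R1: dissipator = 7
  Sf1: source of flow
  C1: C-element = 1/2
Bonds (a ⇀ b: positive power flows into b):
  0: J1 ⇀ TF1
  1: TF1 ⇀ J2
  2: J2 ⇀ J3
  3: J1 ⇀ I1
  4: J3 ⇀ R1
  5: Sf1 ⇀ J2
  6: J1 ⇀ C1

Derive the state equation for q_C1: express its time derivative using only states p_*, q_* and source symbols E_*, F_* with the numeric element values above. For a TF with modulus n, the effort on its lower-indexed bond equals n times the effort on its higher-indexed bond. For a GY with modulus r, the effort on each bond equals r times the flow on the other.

dq_C1/dt = F_Sf1/3 - p_I1/8 - 2*q_C1/63

#5 |Sf1  (Sf1 fixes flow; stroke at Sf1)
#3 |I1  (I1 integral (f out))
#6 |J1  (prefer integral on C1)
#0 |TF1  (J1: bond 6 brought effort, rest push out)
#1 |J2  (TF1: transformer flips bond 0)
#2 |J3  (0-jn J2 has e-setter on 1)
#4 |R1  (0-jn J3 has e-setter on 2)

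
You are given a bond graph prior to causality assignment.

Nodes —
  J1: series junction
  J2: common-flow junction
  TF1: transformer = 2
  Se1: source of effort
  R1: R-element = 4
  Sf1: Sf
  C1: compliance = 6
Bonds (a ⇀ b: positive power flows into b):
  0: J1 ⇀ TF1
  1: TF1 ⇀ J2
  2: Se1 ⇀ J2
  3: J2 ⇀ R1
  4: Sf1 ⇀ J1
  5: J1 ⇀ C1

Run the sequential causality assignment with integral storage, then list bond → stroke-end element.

#0 stroke→J1
#1 stroke→TF1
#2 stroke→J2
#3 stroke→J2
#4 stroke→Sf1
#5 stroke→J1

β2 stroke at J2  (Se1 (Se) sets effort on bond)
β4 stroke at Sf1  (Sf1: flow source, stroke at near end)
β0 stroke at J1  (J1: bond 4 brought flow, rest push out)
β5 stroke at J1  (common-f at J1 fixed by 4)
β1 stroke at TF1  (TF1: transformer flips bond 0)
β3 stroke at J2  (1-jn J2 has f-setter on 1)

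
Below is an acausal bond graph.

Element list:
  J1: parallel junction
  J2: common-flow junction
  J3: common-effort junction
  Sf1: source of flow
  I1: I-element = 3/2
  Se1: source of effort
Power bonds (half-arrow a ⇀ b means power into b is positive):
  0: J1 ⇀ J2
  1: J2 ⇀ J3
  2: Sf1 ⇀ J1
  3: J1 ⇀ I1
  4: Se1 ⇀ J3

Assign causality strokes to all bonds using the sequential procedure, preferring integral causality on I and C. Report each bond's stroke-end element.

bond 2 stroke→Sf1  (source Sf1 imposes f)
bond 4 stroke→J3  (Se1 fixes effort; stroke away)
bond 1 stroke→J2  (0-jn J3 has e-setter on 4)
bond 0 stroke→J1  (only one flow-in slot at J2)
bond 3 stroke→I1  (J1 effort already set via bond 0)

β0 |J1
β1 |J2
β2 |Sf1
β3 |I1
β4 |J3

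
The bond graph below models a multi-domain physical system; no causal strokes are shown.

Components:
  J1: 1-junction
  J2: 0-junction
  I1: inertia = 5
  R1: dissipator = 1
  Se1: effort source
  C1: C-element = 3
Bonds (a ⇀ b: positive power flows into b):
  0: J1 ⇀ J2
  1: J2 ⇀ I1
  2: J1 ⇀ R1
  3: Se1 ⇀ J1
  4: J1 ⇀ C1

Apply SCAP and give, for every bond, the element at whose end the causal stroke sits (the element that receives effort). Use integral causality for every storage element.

bond 3 |J1  (Se1 (Se) sets effort on bond)
bond 1 |I1  (I1: I, integral causality)
bond 0 |J2  (only one effort-in slot at J2)
bond 2 |J1  (1-jn J1 has f-setter on 0)
bond 4 |J1  (1-jn J1 has f-setter on 0)

β0 |J2
β1 |I1
β2 |J1
β3 |J1
β4 |J1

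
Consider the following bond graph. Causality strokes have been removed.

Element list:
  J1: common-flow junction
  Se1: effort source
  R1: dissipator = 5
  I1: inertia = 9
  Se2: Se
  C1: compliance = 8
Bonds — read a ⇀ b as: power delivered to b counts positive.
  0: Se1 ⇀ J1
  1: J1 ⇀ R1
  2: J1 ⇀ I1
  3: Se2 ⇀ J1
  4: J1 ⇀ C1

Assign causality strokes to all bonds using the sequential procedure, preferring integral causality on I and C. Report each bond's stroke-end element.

b0 stroke→J1
b1 stroke→J1
b2 stroke→I1
b3 stroke→J1
b4 stroke→J1

β0 →J1  (Se1 (Se) sets effort on bond)
β3 →J1  (Se2 fixes effort; stroke away)
β2 →I1  (I1 integral (f out))
β1 →J1  (common-f at J1 fixed by 2)
β4 →J1  (common-f at J1 fixed by 2)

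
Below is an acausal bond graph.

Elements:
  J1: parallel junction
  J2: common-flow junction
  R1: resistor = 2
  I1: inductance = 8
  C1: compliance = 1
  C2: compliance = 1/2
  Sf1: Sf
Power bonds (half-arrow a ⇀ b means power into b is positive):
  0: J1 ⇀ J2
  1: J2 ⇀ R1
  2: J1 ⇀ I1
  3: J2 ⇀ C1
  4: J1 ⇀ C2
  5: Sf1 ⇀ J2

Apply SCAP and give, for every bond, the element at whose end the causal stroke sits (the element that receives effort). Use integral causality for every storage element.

bond 0 stroke at J2
bond 1 stroke at J2
bond 2 stroke at I1
bond 3 stroke at J2
bond 4 stroke at J1
bond 5 stroke at Sf1

bond 5 |Sf1  (Sf1 (Sf) sets flow on bond)
bond 0 |J2  (J2: bond 5 brought flow, rest push out)
bond 1 |J2  (J2: bond 5 brought flow, rest push out)
bond 3 |J2  (1-jn J2 has f-setter on 5)
bond 2 |I1  (I1 integral (f out))
bond 4 |J1  (J1 needs exactly one e-in)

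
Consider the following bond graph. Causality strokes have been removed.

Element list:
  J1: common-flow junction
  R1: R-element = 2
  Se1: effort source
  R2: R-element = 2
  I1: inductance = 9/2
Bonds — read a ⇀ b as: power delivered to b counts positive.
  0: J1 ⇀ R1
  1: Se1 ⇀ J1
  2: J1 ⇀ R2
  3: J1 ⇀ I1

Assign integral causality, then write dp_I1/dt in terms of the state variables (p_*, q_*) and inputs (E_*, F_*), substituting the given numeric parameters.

dp_I1/dt = E_Se1 - 8*p_I1/9

#1 stroke at J1  (Se1 (Se) sets effort on bond)
#3 stroke at I1  (I1: I, integral causality)
#0 stroke at J1  (1-jn J1 has f-setter on 3)
#2 stroke at J1  (1-jn J1 has f-setter on 3)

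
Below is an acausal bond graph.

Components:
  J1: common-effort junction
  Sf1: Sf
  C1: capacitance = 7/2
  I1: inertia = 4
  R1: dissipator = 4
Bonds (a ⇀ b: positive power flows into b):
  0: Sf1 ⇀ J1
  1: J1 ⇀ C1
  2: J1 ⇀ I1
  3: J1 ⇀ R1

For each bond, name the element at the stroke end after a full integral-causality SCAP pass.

bond 0 |Sf1  (Sf1: flow source, stroke at near end)
bond 1 |J1  (prefer integral on C1)
bond 2 |I1  (0-jn J1 has e-setter on 1)
bond 3 |R1  (common-e at J1 fixed by 1)

β0 |Sf1
β1 |J1
β2 |I1
β3 |R1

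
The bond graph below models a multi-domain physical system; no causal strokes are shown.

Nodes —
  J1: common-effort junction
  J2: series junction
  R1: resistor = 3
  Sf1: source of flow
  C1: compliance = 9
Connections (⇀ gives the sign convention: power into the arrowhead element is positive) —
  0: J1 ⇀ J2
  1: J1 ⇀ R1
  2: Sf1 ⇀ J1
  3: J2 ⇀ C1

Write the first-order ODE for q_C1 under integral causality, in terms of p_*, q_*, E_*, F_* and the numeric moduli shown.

dq_C1/dt = F_Sf1 - q_C1/27

b2 stroke at Sf1  (Sf1 fixes flow; stroke at Sf1)
b3 stroke at J2  (C1 outputs effort q/C1)
b0 stroke at J1  (J2 needs exactly one f-in)
b1 stroke at R1  (J1 effort already set via bond 0)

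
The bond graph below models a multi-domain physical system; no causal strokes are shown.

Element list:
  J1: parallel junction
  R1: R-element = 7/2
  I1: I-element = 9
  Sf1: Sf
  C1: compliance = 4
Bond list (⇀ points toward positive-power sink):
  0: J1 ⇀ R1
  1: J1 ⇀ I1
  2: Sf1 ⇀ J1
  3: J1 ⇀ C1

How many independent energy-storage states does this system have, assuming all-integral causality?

2  (C1, I1 all integral)

β2 stroke at Sf1  (Sf1 fixes flow; stroke at Sf1)
β1 stroke at I1  (I1 integral (f out))
β3 stroke at J1  (C1: C, integral causality)
β0 stroke at R1  (0-jn J1 has e-setter on 3)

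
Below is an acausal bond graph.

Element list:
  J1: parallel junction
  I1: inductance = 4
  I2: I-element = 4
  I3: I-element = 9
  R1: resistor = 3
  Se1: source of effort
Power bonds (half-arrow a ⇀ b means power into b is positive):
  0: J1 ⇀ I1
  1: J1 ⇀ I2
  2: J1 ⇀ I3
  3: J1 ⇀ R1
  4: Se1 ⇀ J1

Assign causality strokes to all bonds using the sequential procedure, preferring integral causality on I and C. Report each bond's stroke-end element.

b0 |I1
b1 |I2
b2 |I3
b3 |R1
b4 |J1

β4 stroke→J1  (Se1 fixes effort; stroke away)
β0 stroke→I1  (0-jn J1 has e-setter on 4)
β1 stroke→I2  (common-e at J1 fixed by 4)
β2 stroke→I3  (J1 effort already set via bond 4)
β3 stroke→R1  (common-e at J1 fixed by 4)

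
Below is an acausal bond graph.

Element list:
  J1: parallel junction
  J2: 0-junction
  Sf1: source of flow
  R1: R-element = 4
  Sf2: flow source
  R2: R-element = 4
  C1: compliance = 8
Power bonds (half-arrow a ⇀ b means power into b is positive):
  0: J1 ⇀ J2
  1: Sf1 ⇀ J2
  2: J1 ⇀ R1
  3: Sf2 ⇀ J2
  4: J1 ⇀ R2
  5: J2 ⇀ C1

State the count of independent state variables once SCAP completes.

b1 |Sf1  (Sf1: flow source, stroke at near end)
b3 |Sf2  (source Sf2 imposes f)
b5 |J2  (C1: C, integral causality)
b0 |J1  (0-jn J2 has e-setter on 5)
b2 |R1  (J1 effort already set via bond 0)
b4 |R2  (J1 effort already set via bond 0)

1  (C1 all integral)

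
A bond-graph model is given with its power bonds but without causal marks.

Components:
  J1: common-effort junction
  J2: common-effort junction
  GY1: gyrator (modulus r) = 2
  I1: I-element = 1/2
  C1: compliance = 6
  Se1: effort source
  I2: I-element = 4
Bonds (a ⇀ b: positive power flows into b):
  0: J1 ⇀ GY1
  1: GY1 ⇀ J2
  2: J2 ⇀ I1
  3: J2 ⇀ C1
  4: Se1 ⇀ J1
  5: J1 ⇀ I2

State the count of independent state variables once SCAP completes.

3  (C1, I1, I2 all integral)

β4 stroke→J1  (Se1 (Se) sets effort on bond)
β0 stroke→GY1  (J1 effort already set via bond 4)
β5 stroke→I2  (common-e at J1 fixed by 4)
β1 stroke→GY1  (GY1 both-in/both-out from 0)
β2 stroke→I1  (prefer integral on I1)
β3 stroke→J2  (J2: last free bond brings effort in)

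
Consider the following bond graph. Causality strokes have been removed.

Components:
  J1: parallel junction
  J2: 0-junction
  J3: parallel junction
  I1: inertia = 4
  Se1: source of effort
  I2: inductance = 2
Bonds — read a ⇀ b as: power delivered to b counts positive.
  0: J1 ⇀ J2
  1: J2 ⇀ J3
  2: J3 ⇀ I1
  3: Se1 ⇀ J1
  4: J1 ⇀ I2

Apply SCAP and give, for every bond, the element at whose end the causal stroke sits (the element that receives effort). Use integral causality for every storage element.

#3 stroke at J1  (source Se1 imposes e)
#0 stroke at J2  (common-e at J1 fixed by 3)
#4 stroke at I2  (0-jn J1 has e-setter on 3)
#1 stroke at J3  (J2 effort already set via bond 0)
#2 stroke at I1  (J3 effort already set via bond 1)

β0 stroke at J2
β1 stroke at J3
β2 stroke at I1
β3 stroke at J1
β4 stroke at I2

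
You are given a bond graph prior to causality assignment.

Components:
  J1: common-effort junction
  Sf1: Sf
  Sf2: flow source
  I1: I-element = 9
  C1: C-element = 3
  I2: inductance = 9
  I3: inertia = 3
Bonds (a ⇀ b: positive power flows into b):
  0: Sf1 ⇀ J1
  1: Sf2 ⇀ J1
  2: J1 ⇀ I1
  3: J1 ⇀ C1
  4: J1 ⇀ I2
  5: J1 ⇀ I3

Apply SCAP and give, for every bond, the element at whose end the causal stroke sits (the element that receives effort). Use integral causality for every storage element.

bond 0 stroke→Sf1  (Sf1 (Sf) sets flow on bond)
bond 1 stroke→Sf2  (Sf2 (Sf) sets flow on bond)
bond 2 stroke→I1  (I1 outputs flow p/I1)
bond 3 stroke→J1  (C1: C, integral causality)
bond 4 stroke→I2  (J1: bond 3 brought effort, rest push out)
bond 5 stroke→I3  (common-e at J1 fixed by 3)

#0 stroke→Sf1
#1 stroke→Sf2
#2 stroke→I1
#3 stroke→J1
#4 stroke→I2
#5 stroke→I3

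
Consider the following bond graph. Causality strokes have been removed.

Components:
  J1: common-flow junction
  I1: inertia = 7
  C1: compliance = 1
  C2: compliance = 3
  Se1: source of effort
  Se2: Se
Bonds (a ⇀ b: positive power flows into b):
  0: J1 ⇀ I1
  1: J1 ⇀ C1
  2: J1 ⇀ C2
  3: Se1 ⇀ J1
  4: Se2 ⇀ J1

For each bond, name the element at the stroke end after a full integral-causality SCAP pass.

β3 stroke→J1  (Se1 fixes effort; stroke away)
β4 stroke→J1  (Se2 (Se) sets effort on bond)
β0 stroke→I1  (I1 outputs flow p/I1)
β1 stroke→J1  (common-f at J1 fixed by 0)
β2 stroke→J1  (common-f at J1 fixed by 0)

#0 |I1
#1 |J1
#2 |J1
#3 |J1
#4 |J1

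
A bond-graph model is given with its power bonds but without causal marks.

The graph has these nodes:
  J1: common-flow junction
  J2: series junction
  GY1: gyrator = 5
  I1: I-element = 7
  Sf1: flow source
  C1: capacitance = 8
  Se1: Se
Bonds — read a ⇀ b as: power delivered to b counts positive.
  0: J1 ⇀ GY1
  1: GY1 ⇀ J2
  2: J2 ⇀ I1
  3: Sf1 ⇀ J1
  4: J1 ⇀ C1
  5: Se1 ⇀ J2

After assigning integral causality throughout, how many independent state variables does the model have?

2  (C1, I1 all integral)

bond 3 stroke at Sf1  (Sf1 (Sf) sets flow on bond)
bond 5 stroke at J2  (Se1 fixes effort; stroke away)
bond 0 stroke at J1  (J1 flow already set via bond 3)
bond 4 stroke at J1  (J1: bond 3 brought flow, rest push out)
bond 1 stroke at J2  (GY GY1: same side as bond 0)
bond 2 stroke at I1  (only one flow-in slot at J2)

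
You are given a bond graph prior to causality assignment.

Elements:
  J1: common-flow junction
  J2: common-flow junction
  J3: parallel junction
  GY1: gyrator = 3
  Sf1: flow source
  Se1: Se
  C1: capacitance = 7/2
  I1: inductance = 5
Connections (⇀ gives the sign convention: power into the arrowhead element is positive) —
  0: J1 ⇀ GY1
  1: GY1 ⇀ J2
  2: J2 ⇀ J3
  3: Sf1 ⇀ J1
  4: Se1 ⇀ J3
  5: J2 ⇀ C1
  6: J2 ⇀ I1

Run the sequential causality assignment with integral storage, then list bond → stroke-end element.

b0 →J1
b1 →J2
b2 →J2
b3 →Sf1
b4 →J3
b5 →J2
b6 →I1

b3 |Sf1  (Sf1 (Sf) sets flow on bond)
b4 |J3  (source Se1 imposes e)
b0 |J1  (J1 flow already set via bond 3)
b2 |J2  (J3 effort already set via bond 4)
b1 |J2  (through GY1, causality inverts; strokes same side of GY1)
b5 |J2  (prefer integral on C1)
b6 |I1  (J2: last free bond brings flow in)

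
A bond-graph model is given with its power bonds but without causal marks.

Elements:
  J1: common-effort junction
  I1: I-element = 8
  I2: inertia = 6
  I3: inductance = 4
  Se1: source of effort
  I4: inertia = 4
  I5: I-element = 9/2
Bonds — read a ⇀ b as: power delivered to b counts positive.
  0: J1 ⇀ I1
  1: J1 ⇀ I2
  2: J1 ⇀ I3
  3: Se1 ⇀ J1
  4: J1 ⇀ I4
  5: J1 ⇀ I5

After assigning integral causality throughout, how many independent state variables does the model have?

β3 stroke→J1  (source Se1 imposes e)
β0 stroke→I1  (J1 effort already set via bond 3)
β1 stroke→I2  (0-jn J1 has e-setter on 3)
β2 stroke→I3  (common-e at J1 fixed by 3)
β4 stroke→I4  (J1: bond 3 brought effort, rest push out)
β5 stroke→I5  (0-jn J1 has e-setter on 3)

5  (I1, I2, I3, I4, I5 all integral)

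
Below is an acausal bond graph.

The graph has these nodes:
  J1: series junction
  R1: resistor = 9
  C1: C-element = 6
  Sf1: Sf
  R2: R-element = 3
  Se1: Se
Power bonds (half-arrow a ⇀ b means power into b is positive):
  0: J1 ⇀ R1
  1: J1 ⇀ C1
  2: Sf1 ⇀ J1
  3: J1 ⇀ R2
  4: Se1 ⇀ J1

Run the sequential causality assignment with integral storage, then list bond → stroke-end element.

b0 |J1
b1 |J1
b2 |Sf1
b3 |J1
b4 |J1

β2 →Sf1  (source Sf1 imposes f)
β4 →J1  (Se1: effort source, stroke at far end)
β0 →J1  (J1: bond 2 brought flow, rest push out)
β1 →J1  (1-jn J1 has f-setter on 2)
β3 →J1  (1-jn J1 has f-setter on 2)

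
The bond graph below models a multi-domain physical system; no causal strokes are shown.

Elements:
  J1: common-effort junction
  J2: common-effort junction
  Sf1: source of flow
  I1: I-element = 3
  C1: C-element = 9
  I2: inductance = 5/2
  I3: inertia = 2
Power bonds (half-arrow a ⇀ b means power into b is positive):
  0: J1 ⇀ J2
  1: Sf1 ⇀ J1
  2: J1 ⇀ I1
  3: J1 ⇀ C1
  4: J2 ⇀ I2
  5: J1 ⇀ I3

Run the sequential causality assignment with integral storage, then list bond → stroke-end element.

β0 |J2
β1 |Sf1
β2 |I1
β3 |J1
β4 |I2
β5 |I3

β1 stroke→Sf1  (Sf1 fixes flow; stroke at Sf1)
β2 stroke→I1  (prefer integral on I1)
β3 stroke→J1  (C1: C, integral causality)
β0 stroke→J2  (J1 effort already set via bond 3)
β5 stroke→I3  (0-jn J1 has e-setter on 3)
β4 stroke→I2  (J2 effort already set via bond 0)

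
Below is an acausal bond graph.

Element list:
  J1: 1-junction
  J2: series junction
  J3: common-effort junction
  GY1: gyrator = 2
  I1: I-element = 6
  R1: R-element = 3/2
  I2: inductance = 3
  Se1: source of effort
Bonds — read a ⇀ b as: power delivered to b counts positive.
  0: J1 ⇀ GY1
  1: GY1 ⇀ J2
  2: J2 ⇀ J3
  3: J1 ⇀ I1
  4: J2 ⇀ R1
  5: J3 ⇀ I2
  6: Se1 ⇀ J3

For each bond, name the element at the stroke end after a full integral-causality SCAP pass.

bond 6 →J3  (Se1: effort source, stroke at far end)
bond 2 →J2  (common-e at J3 fixed by 6)
bond 5 →I2  (common-e at J3 fixed by 6)
bond 3 →I1  (I1 outputs flow p/I1)
bond 0 →J1  (common-f at J1 fixed by 3)
bond 1 →J2  (GY GY1: same side as bond 0)
bond 4 →R1  (closing 1-jn rule on J2)

bond 0 stroke at J1
bond 1 stroke at J2
bond 2 stroke at J2
bond 3 stroke at I1
bond 4 stroke at R1
bond 5 stroke at I2
bond 6 stroke at J3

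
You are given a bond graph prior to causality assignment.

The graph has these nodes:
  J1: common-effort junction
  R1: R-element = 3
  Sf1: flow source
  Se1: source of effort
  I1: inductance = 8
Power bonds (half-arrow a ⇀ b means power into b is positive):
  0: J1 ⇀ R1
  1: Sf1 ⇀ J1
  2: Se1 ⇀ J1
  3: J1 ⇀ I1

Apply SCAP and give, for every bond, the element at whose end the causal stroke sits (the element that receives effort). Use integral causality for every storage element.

bond 1 stroke at Sf1  (source Sf1 imposes f)
bond 2 stroke at J1  (source Se1 imposes e)
bond 0 stroke at R1  (0-jn J1 has e-setter on 2)
bond 3 stroke at I1  (J1 effort already set via bond 2)

#0 →R1
#1 →Sf1
#2 →J1
#3 →I1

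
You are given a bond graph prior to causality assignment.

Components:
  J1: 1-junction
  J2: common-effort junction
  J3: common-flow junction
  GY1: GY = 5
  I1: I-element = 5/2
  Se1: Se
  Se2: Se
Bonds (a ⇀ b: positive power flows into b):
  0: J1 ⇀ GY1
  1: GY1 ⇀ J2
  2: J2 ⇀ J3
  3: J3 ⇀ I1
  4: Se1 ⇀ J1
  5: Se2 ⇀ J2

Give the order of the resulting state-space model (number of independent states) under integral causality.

#4 stroke at J1  (source Se1 imposes e)
#5 stroke at J2  (Se2 fixes effort; stroke away)
#0 stroke at GY1  (closing 1-jn rule on J1)
#1 stroke at GY1  (J2: bond 5 brought effort, rest push out)
#2 stroke at J3  (0-jn J2 has e-setter on 5)
#3 stroke at I1  (J3: last free bond brings flow in)

1  (I1 all integral)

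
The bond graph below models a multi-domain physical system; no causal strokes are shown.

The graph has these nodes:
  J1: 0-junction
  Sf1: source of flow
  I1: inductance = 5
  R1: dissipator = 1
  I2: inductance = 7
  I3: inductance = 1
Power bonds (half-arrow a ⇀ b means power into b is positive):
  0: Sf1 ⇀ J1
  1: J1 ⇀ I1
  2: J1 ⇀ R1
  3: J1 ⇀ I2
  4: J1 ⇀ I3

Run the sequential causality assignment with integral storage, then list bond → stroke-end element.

bond 0 →Sf1
bond 1 →I1
bond 2 →J1
bond 3 →I2
bond 4 →I3

bond 0 stroke at Sf1  (source Sf1 imposes f)
bond 1 stroke at I1  (prefer integral on I1)
bond 3 stroke at I2  (I2 outputs flow p/I2)
bond 4 stroke at I3  (prefer integral on I3)
bond 2 stroke at J1  (J1: last free bond brings effort in)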